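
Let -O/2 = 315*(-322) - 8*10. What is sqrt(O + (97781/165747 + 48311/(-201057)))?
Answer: 2*sqrt(6262775151605533153944795)/11108198193 ≈ 450.58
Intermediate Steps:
O = 203020 (O = -2*(315*(-322) - 8*10) = -2*(-101430 - 80) = -2*(-101510) = 203020)
sqrt(O + (97781/165747 + 48311/(-201057))) = sqrt(203020 + (97781/165747 + 48311/(-201057))) = sqrt(203020 + (97781*(1/165747) + 48311*(-1/201057))) = sqrt(203020 + (97781/165747 - 48311/201057)) = sqrt(203020 + 3884050400/11108198193) = sqrt(2255190281193260/11108198193) = 2*sqrt(6262775151605533153944795)/11108198193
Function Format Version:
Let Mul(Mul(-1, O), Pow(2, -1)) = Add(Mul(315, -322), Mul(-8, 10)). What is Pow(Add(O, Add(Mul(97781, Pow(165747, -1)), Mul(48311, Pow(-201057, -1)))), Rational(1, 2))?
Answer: Mul(Rational(2, 11108198193), Pow(6262775151605533153944795, Rational(1, 2))) ≈ 450.58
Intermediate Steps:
O = 203020 (O = Mul(-2, Add(Mul(315, -322), Mul(-8, 10))) = Mul(-2, Add(-101430, -80)) = Mul(-2, -101510) = 203020)
Pow(Add(O, Add(Mul(97781, Pow(165747, -1)), Mul(48311, Pow(-201057, -1)))), Rational(1, 2)) = Pow(Add(203020, Add(Mul(97781, Pow(165747, -1)), Mul(48311, Pow(-201057, -1)))), Rational(1, 2)) = Pow(Add(203020, Add(Mul(97781, Rational(1, 165747)), Mul(48311, Rational(-1, 201057)))), Rational(1, 2)) = Pow(Add(203020, Add(Rational(97781, 165747), Rational(-48311, 201057))), Rational(1, 2)) = Pow(Add(203020, Rational(3884050400, 11108198193)), Rational(1, 2)) = Pow(Rational(2255190281193260, 11108198193), Rational(1, 2)) = Mul(Rational(2, 11108198193), Pow(6262775151605533153944795, Rational(1, 2)))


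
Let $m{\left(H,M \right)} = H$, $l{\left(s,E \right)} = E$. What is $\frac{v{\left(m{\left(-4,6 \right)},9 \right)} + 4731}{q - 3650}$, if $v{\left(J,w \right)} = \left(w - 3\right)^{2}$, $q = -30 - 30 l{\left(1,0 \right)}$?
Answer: $- \frac{4767}{3680} \approx -1.2954$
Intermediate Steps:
$q = -30$ ($q = -30 - 0 = -30 + 0 = -30$)
$v{\left(J,w \right)} = \left(-3 + w\right)^{2}$
$\frac{v{\left(m{\left(-4,6 \right)},9 \right)} + 4731}{q - 3650} = \frac{\left(-3 + 9\right)^{2} + 4731}{-30 - 3650} = \frac{6^{2} + 4731}{-3680} = \left(36 + 4731\right) \left(- \frac{1}{3680}\right) = 4767 \left(- \frac{1}{3680}\right) = - \frac{4767}{3680}$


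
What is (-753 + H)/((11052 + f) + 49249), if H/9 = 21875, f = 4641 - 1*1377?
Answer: 196122/63565 ≈ 3.0854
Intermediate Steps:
f = 3264 (f = 4641 - 1377 = 3264)
H = 196875 (H = 9*21875 = 196875)
(-753 + H)/((11052 + f) + 49249) = (-753 + 196875)/((11052 + 3264) + 49249) = 196122/(14316 + 49249) = 196122/63565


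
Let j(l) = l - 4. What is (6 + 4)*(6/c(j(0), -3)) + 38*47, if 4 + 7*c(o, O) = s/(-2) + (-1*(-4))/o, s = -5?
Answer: 1618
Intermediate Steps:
j(l) = -4 + l
c(o, O) = -3/14 + 4/(7*o) (c(o, O) = -4/7 + (-5/(-2) + (-1*(-4))/o)/7 = -4/7 + (-5*(-½) + 4/o)/7 = -4/7 + (5/2 + 4/o)/7 = -4/7 + (5/14 + 4/(7*o)) = -3/14 + 4/(7*o))
(6 + 4)*(6/c(j(0), -3)) + 38*47 = (6 + 4)*(6/(((8 - 3*(-4 + 0))/(14*(-4 + 0))))) + 38*47 = 10*(6/(((1/14)*(8 - 3*(-4))/(-4)))) + 1786 = 10*(6/(((1/14)*(-¼)*(8 + 12)))) + 1786 = 10*(6/(((1/14)*(-¼)*20))) + 1786 = 10*(6/(-5/14)) + 1786 = 10*(6*(-14/5)) + 1786 = 10*(-84/5) + 1786 = -168 + 1786 = 1618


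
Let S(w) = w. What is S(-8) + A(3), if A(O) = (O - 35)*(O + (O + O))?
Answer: -296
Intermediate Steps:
A(O) = 3*O*(-35 + O) (A(O) = (-35 + O)*(O + 2*O) = (-35 + O)*(3*O) = 3*O*(-35 + O))
S(-8) + A(3) = -8 + 3*3*(-35 + 3) = -8 + 3*3*(-32) = -8 - 288 = -296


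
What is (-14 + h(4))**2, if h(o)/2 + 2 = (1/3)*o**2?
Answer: 484/9 ≈ 53.778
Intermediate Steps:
h(o) = -4 + 2*o**2/3 (h(o) = -4 + 2*((1/3)*o**2) = -4 + 2*((1*(1/3))*o**2) = -4 + 2*(o**2/3) = -4 + 2*o**2/3)
(-14 + h(4))**2 = (-14 + (-4 + (2/3)*4**2))**2 = (-14 + (-4 + (2/3)*16))**2 = (-14 + (-4 + 32/3))**2 = (-14 + 20/3)**2 = (-22/3)**2 = 484/9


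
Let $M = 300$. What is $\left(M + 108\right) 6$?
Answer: $2448$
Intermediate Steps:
$\left(M + 108\right) 6 = \left(300 + 108\right) 6 = 408 \cdot 6 = 2448$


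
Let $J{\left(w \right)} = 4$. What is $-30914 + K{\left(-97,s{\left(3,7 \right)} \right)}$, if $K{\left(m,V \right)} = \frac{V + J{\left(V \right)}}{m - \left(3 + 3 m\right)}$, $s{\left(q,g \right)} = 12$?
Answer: $- \frac{5904558}{191} \approx -30914.0$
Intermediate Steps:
$K{\left(m,V \right)} = \frac{4 + V}{-3 - 2 m}$ ($K{\left(m,V \right)} = \frac{V + 4}{m - \left(3 + 3 m\right)} = \frac{4 + V}{m - \left(3 + 3 m\right)} = \frac{4 + V}{-3 - 2 m}$)
$-30914 + K{\left(-97,s{\left(3,7 \right)} \right)} = -30914 + \frac{-4 - 12}{3 + 2 \left(-97\right)} = -30914 + \frac{-4 - 12}{3 - 194} = -30914 + \frac{1}{-191} \left(-16\right) = -30914 - - \frac{16}{191} = -30914 + \frac{16}{191} = - \frac{5904558}{191}$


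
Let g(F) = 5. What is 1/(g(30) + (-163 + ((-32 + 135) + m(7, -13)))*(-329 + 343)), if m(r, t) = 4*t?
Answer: -1/1563 ≈ -0.00063980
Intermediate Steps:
1/(g(30) + (-163 + ((-32 + 135) + m(7, -13)))*(-329 + 343)) = 1/(5 + (-163 + ((-32 + 135) + 4*(-13)))*(-329 + 343)) = 1/(5 + (-163 + (103 - 52))*14) = 1/(5 + (-163 + 51)*14) = 1/(5 - 112*14) = 1/(5 - 1568) = 1/(-1563) = -1/1563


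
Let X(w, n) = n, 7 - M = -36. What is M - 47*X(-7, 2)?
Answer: -51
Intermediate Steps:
M = 43 (M = 7 - 1*(-36) = 7 + 36 = 43)
M - 47*X(-7, 2) = 43 - 47*2 = 43 - 94 = -51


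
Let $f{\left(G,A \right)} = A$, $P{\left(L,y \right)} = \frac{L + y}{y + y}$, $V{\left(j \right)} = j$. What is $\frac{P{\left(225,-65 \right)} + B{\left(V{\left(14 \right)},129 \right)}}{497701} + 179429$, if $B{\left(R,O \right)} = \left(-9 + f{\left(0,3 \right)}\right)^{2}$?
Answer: $\frac{1160925905929}{6470113} \approx 1.7943 \cdot 10^{5}$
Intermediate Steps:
$P{\left(L,y \right)} = \frac{L + y}{2 y}$
$B{\left(R,O \right)} = 36$ ($B{\left(R,O \right)} = \left(-9 + 3\right)^{2} = \left(-6\right)^{2} = 36$)
$\frac{P{\left(225,-65 \right)} + B{\left(V{\left(14 \right)},129 \right)}}{497701} + 179429 = \frac{\frac{225 - 65}{2 \left(-65\right)} + 36}{497701} + 179429 = \left(\frac{1}{2} \left(- \frac{1}{65}\right) 160 + 36\right) \frac{1}{497701} + 179429 = \left(- \frac{16}{13} + 36\right) \frac{1}{497701} + 179429 = \frac{452}{13} \cdot \frac{1}{497701} + 179429 = \frac{452}{6470113} + 179429 = \frac{1160925905929}{6470113}$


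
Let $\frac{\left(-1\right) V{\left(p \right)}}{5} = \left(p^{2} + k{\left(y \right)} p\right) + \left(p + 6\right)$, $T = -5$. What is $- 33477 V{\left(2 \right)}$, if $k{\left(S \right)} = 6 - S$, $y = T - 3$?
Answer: $6695400$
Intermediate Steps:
$y = -8$ ($y = -5 - 3 = -8$)
$V{\left(p \right)} = -30 - 75 p - 5 p^{2}$ ($V{\left(p \right)} = - 5 \left(\left(p^{2} + \left(6 - -8\right) p\right) + \left(p + 6\right)\right) = - 5 \left(\left(p^{2} + \left(6 + 8\right) p\right) + \left(6 + p\right)\right) = - 5 \left(\left(p^{2} + 14 p\right) + \left(6 + p\right)\right) = - 5 \left(6 + p^{2} + 15 p\right) = -30 - 75 p - 5 p^{2}$)
$- 33477 V{\left(2 \right)} = - 33477 \left(-30 - 150 - 5 \cdot 2^{2}\right) = - 33477 \left(-30 - 150 - 20\right) = \left(-33477\right) \left(-200\right) = 6695400$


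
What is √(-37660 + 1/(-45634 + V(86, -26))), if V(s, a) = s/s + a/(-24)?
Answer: 44*I*√5832770335801/547583 ≈ 194.06*I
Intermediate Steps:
V(s, a) = 1 - a/24 (V(s, a) = 1 + a*(-1/24) = 1 - a/24)
√(-37660 + 1/(-45634 + V(86, -26))) = √(-37660 + 1/(-45634 + (1 - 1/24*(-26)))) = √(-37660 + 1/(-45634 + (1 + 13/12))) = √(-37660 + 1/(-45634 + 25/12)) = √(-37660 + 1/(-547583/12)) = √(-37660 - 12/547583) = √(-20621975792/547583) = 44*I*√5832770335801/547583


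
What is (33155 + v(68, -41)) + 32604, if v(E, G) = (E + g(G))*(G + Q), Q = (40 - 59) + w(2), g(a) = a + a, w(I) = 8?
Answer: 66487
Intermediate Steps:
g(a) = 2*a
Q = -11 (Q = (40 - 59) + 8 = -19 + 8 = -11)
v(E, G) = (-11 + G)*(E + 2*G) (v(E, G) = (E + 2*G)*(G - 11) = (E + 2*G)*(-11 + G) = (-11 + G)*(E + 2*G))
(33155 + v(68, -41)) + 32604 = (33155 + (-22*(-41) - 11*68 + 2*(-41)**2 + 68*(-41))) + 32604 = (33155 + (902 - 748 + 2*1681 - 2788)) + 32604 = (33155 + (902 - 748 + 3362 - 2788)) + 32604 = (33155 + 728) + 32604 = 33883 + 32604 = 66487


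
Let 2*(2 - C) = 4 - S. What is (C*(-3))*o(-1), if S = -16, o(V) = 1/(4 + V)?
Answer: 8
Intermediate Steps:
C = -8 (C = 2 - (4 - 1*(-16))/2 = 2 - (4 + 16)/2 = 2 - ½*20 = 2 - 10 = -8)
(C*(-3))*o(-1) = (-8*(-3))/(4 - 1) = 24/3 = 24*(⅓) = 8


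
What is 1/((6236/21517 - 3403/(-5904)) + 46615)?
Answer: 3098448/144436837415 ≈ 2.1452e-5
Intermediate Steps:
1/((6236/21517 - 3403/(-5904)) + 46615) = 1/((6236*(1/21517) - 3403*(-1/5904)) + 46615) = 1/((6236/21517 + 83/144) + 46615) = 1/(2683895/3098448 + 46615) = 1/(144436837415/3098448) = 3098448/144436837415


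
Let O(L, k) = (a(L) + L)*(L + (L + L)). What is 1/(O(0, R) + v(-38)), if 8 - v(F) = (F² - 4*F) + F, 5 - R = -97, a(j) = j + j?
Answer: -1/1550 ≈ -0.00064516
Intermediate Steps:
a(j) = 2*j
R = 102 (R = 5 - 1*(-97) = 5 + 97 = 102)
v(F) = 8 - F² + 3*F (v(F) = 8 - ((F² - 4*F) + F) = 8 - (F² - 3*F) = 8 + (-F² + 3*F) = 8 - F² + 3*F)
O(L, k) = 9*L² (O(L, k) = (2*L + L)*(L + (L + L)) = (3*L)*(L + 2*L) = (3*L)*(3*L) = 9*L²)
1/(O(0, R) + v(-38)) = 1/(9*0² + (8 - 1*(-38)² + 3*(-38))) = 1/(9*0 + (8 - 1*1444 - 114)) = 1/(0 + (8 - 1444 - 114)) = 1/(0 - 1550) = 1/(-1550) = -1/1550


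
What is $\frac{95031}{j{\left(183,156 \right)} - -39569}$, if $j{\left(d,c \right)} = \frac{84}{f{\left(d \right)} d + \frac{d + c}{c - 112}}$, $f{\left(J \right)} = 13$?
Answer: $\frac{3326560155}{1385114077} \approx 2.4016$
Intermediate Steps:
$j{\left(d,c \right)} = \frac{84}{13 d + \frac{c + d}{-112 + c}}$ ($j{\left(d,c \right)} = \frac{84}{13 d + \frac{d + c}{c - 112}} = \frac{84}{13 d + \frac{c + d}{-112 + c}}$)
$\frac{95031}{j{\left(183,156 \right)} - -39569} = \frac{95031}{\frac{84 \left(-112 + 156\right)}{156 - 266265 + 13 \cdot 156 \cdot 183} - -39569} = \frac{95031}{84 \frac{1}{156 - 266265 + 371124} \cdot 44 + 39569} = \frac{95031}{84 \cdot \frac{1}{105015} \cdot 44 + 39569} = \frac{95031}{\frac{1232}{35005} + 39569} = \frac{95031}{\frac{1385114077}{35005}} = 95031 \cdot \frac{35005}{1385114077} = \frac{3326560155}{1385114077}$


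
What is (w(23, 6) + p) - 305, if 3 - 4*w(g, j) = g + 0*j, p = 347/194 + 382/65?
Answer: -3812437/12610 ≈ -302.33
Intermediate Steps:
p = 96663/12610 (p = 347*(1/194) + 382*(1/65) = 347/194 + 382/65 = 96663/12610 ≈ 7.6656)
w(g, j) = 3/4 - g/4 (w(g, j) = 3/4 - (g + 0*j)/4 = 3/4 - (g + 0)/4 = 3/4 - g/4)
(w(23, 6) + p) - 305 = ((3/4 - 1/4*23) + 96663/12610) - 305 = ((3/4 - 23/4) + 96663/12610) - 305 = (-5 + 96663/12610) - 305 = 33613/12610 - 305 = -3812437/12610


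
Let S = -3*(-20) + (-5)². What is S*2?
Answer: 170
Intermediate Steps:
S = 85 (S = 60 + 25 = 85)
S*2 = 85*2 = 170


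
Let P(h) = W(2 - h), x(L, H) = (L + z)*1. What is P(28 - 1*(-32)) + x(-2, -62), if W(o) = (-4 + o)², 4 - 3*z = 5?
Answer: 11525/3 ≈ 3841.7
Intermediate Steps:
z = -⅓ (z = 4/3 - ⅓*5 = 4/3 - 5/3 = -⅓ ≈ -0.33333)
x(L, H) = -⅓ + L (x(L, H) = (L - ⅓)*1 = (-⅓ + L)*1 = -⅓ + L)
P(h) = (-2 - h)² (P(h) = (-4 + (2 - h))² = (-2 - h)²)
P(28 - 1*(-32)) + x(-2, -62) = (2 + (28 - 1*(-32)))² + (-⅓ - 2) = (2 + (28 + 32))² - 7/3 = (2 + 60)² - 7/3 = 62² - 7/3 = 3844 - 7/3 = 11525/3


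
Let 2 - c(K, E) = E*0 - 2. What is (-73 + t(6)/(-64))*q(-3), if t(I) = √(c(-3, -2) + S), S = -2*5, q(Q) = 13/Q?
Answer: 949/3 + 13*I*√6/192 ≈ 316.33 + 0.16585*I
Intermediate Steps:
c(K, E) = 4 (c(K, E) = 2 - (E*0 - 2) = 2 - (0 - 2) = 2 - 1*(-2) = 2 + 2 = 4)
S = -10
t(I) = I*√6 (t(I) = √(4 - 10) = √(-6) = I*√6)
(-73 + t(6)/(-64))*q(-3) = (-73 + (I*√6)/(-64))*(13/(-3)) = (-73 + (I*√6)*(-1/64))*(13*(-⅓)) = (-73 - I*√6/64)*(-13/3) = 949/3 + 13*I*√6/192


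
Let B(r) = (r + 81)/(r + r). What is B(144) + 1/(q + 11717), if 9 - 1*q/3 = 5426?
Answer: 56659/72544 ≈ 0.78103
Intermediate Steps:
q = -16251 (q = 27 - 3*5426 = 27 - 16278 = -16251)
B(r) = (81 + r)/(2*r) (B(r) = (81 + r)/((2*r)) = (81 + r)*(1/(2*r)) = (81 + r)/(2*r))
B(144) + 1/(q + 11717) = (½)*(81 + 144)/144 + 1/(-16251 + 11717) = (½)*(1/144)*225 + 1/(-4534) = 25/32 - 1/4534 = 56659/72544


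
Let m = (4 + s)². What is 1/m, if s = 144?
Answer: 1/21904 ≈ 4.5654e-5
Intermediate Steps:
m = 21904 (m = (4 + 144)² = 148² = 21904)
1/m = 1/21904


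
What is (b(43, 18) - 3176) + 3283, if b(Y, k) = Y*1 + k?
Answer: 168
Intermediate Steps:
b(Y, k) = Y + k
(b(43, 18) - 3176) + 3283 = ((43 + 18) - 3176) + 3283 = (61 - 3176) + 3283 = -3115 + 3283 = 168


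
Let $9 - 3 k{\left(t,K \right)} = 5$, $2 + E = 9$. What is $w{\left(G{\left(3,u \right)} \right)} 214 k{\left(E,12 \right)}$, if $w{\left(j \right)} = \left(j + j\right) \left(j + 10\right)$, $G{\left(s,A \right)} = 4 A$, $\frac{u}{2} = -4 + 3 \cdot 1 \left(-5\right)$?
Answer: $\frac{36951808}{3} \approx 1.2317 \cdot 10^{7}$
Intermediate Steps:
$E = 7$ ($E = -2 + 9 = 7$)
$k{\left(t,K \right)} = \frac{4}{3}$ ($k{\left(t,K \right)} = 3 - \frac{5}{3} = \frac{4}{3}$)
$u = -38$ ($u = 2 \left(-4 + 3 \cdot 1 \left(-5\right)\right) = 2 \left(-4 + 3 \left(-5\right)\right) = 2 \left(-4 - 15\right) = 2 \left(-19\right) = -38$)
$w{\left(j \right)} = 2 j \left(10 + j\right)$
$w{\left(G{\left(3,u \right)} \right)} 214 k{\left(E,12 \right)} = 2 \cdot 4 \left(-38\right) \left(10 + 4 \left(-38\right)\right) 214 \cdot \frac{4}{3} = 2 \left(-152\right) \left(10 - 152\right) 214 \cdot \frac{4}{3} = 2 \left(-152\right) \left(-142\right) 214 \cdot \frac{4}{3} = 43168 \cdot 214 \cdot \frac{4}{3} = 9237952 \cdot \frac{4}{3} = \frac{36951808}{3}$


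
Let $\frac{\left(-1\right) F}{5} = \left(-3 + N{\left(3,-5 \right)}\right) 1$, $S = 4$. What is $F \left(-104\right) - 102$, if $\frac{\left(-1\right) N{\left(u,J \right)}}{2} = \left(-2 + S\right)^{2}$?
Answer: $-5822$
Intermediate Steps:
$N{\left(u,J \right)} = -8$ ($N{\left(u,J \right)} = - 2 \left(-2 + 4\right)^{2} = - 2 \cdot 2^{2} = \left(-2\right) 4 = -8$)
$F = 55$ ($F = - 5 \left(-3 - 8\right) 1 = - 5 \left(\left(-11\right) 1\right) = \left(-5\right) \left(-11\right) = 55$)
$F \left(-104\right) - 102 = 55 \left(-104\right) - 102 = -5720 - 102 = -5822$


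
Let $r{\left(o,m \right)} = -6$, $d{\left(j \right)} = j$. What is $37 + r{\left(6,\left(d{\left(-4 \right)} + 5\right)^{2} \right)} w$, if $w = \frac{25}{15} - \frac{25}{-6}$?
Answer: $2$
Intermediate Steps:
$w = \frac{35}{6}$ ($w = 25 \cdot \frac{1}{15} - - \frac{25}{6} = \frac{5}{3} + \frac{25}{6} = \frac{35}{6} \approx 5.8333$)
$37 + r{\left(6,\left(d{\left(-4 \right)} + 5\right)^{2} \right)} w = 37 - 35 = 2$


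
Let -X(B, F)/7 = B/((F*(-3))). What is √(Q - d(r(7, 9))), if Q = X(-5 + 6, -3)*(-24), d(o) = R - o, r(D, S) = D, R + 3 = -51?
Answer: √717/3 ≈ 8.9256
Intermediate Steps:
R = -54 (R = -3 - 51 = -54)
d(o) = -54 - o
X(B, F) = 7*B/(3*F) (X(B, F) = -7*B/(F*(-3)) = -7*B/((-3*F)) = -7*B*(-1/(3*F)) = -(-7)*B/(3*F) = 7*B/(3*F))
Q = 56/3 (Q = ((7/3)*(-5 + 6)/(-3))*(-24) = ((7/3)*1*(-⅓))*(-24) = -7/9*(-24) = 56/3 ≈ 18.667)
√(Q - d(r(7, 9))) = √(56/3 - (-54 - 1*7)) = √(56/3 - (-54 - 7)) = √(56/3 - 1*(-61)) = √(56/3 + 61) = √(239/3) = √717/3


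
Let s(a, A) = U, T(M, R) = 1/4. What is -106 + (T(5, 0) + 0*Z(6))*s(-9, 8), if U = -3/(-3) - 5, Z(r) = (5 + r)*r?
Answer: -107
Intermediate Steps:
Z(r) = r*(5 + r)
T(M, R) = 1/4
U = -4 (U = -3*(-1/3) - 5 = 1 - 5 = -4)
s(a, A) = -4
-106 + (T(5, 0) + 0*Z(6))*s(-9, 8) = -106 + (1/4 + 0*(6*(5 + 6)))*(-4) = -106 + (1/4 + 0*(6*11))*(-4) = -106 + (1/4 + 0*66)*(-4) = -106 + (1/4 + 0)*(-4) = -106 + (1/4)*(-4) = -106 - 1 = -107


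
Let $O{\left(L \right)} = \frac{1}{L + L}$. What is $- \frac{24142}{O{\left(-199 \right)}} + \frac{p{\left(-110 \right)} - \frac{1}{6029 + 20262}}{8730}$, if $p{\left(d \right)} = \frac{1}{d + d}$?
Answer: $\frac{161725719758662363}{16831498200} \approx 9.6085 \cdot 10^{6}$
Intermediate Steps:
$p{\left(d \right)} = \frac{1}{2 d}$
$O{\left(L \right)} = \frac{1}{2 L}$
$- \frac{24142}{O{\left(-199 \right)}} + \frac{p{\left(-110 \right)} - \frac{1}{6029 + 20262}}{8730} = - \frac{24142}{\frac{1}{2} \frac{1}{-199}} + \frac{\frac{1}{2 \left(-110\right)} - \frac{1}{6029 + 20262}}{8730} = - \frac{24142}{\frac{1}{2} \left(- \frac{1}{199}\right)} + \left(\frac{1}{2} \left(- \frac{1}{110}\right) - \frac{1}{26291}\right) \frac{1}{8730} = - \frac{24142}{- \frac{1}{398}} + \left(- \frac{1}{220} - \frac{1}{26291}\right) \frac{1}{8730} = \left(-24142\right) \left(-398\right) + \left(- \frac{1}{220} - \frac{1}{26291}\right) \frac{1}{8730} = 9608516 - \frac{8837}{16831498200} = \frac{161725719758662363}{16831498200}$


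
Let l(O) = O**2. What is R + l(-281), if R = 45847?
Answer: 124808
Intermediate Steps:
R + l(-281) = 45847 + (-281)**2 = 45847 + 78961 = 124808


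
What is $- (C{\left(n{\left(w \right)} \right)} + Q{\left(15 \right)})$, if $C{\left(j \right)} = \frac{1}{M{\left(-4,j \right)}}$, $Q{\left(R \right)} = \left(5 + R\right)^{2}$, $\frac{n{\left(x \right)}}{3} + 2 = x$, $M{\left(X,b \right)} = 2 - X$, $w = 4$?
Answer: $- \frac{2401}{6} \approx -400.17$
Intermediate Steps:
$n{\left(x \right)} = -6 + 3 x$
$C{\left(j \right)} = \frac{1}{6}$ ($C{\left(j \right)} = \frac{1}{2 - -4} = \frac{1}{2 + 4} = \frac{1}{6}$)
$- (C{\left(n{\left(w \right)} \right)} + Q{\left(15 \right)}) = - (\frac{1}{6} + \left(5 + 15\right)^{2}) = - (\frac{1}{6} + 20^{2}) = - (\frac{1}{6} + 400) = \left(-1\right) \frac{2401}{6} = - \frac{2401}{6}$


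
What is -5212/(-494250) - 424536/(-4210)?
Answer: 10492443026/104039625 ≈ 100.85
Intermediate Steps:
-5212/(-494250) - 424536/(-4210) = -5212*(-1/494250) - 424536*(-1/4210) = 2606/247125 + 212268/2105 = 10492443026/104039625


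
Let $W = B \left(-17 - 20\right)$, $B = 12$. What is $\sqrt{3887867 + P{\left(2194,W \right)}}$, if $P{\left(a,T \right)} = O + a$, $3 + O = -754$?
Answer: $2 \sqrt{972326} \approx 1972.1$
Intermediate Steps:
$O = -757$ ($O = -3 - 754 = -757$)
$W = -444$ ($W = 12 \left(-17 - 20\right) = 12 \left(-37\right) = -444$)
$P{\left(a,T \right)} = -757 + a$
$\sqrt{3887867 + P{\left(2194,W \right)}} = \sqrt{3887867 + \left(-757 + 2194\right)} = \sqrt{3887867 + 1437} = \sqrt{3889304} = 2 \sqrt{972326}$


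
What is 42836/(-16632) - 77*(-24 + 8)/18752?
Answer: -6115391/2436588 ≈ -2.5098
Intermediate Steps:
42836/(-16632) - 77*(-24 + 8)/18752 = 42836*(-1/16632) - 77*(-16)*(1/18752) = -10709/4158 + 1232*(1/18752) = -10709/4158 + 77/1172 = -6115391/2436588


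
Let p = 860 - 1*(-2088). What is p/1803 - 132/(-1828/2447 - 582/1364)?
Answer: 402955039388/3531667719 ≈ 114.10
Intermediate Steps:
p = 2948 (p = 860 + 2088 = 2948)
p/1803 - 132/(-1828/2447 - 582/1364) = 2948/1803 - 132/(-1828/2447 - 582/1364) = 2948*(1/1803) - 132/(-1828*1/2447 - 582*1/1364) = 2948/1803 - 132/(-1828/2447 - 291/682) = 2948/1803 - 132/(-1958773/1668854) = 2948/1803 - 132*(-1668854/1958773) = 2948/1803 + 220288728/1958773 = 402955039388/3531667719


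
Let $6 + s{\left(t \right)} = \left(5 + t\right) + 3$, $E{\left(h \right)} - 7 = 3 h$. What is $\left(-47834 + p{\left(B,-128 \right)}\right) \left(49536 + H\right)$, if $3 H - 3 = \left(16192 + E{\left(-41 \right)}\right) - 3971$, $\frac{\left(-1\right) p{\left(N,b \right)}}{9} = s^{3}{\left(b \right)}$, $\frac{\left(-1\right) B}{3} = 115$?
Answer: $961914724600$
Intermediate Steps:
$B = -345$ ($B = \left(-3\right) 115 = -345$)
$E{\left(h \right)} = 7 + 3 h$
$s{\left(t \right)} = 2 + t$ ($s{\left(t \right)} = -6 + \left(\left(5 + t\right) + 3\right) = -6 + \left(8 + t\right) = 2 + t$)
$p{\left(N,b \right)} = - 9 \left(2 + b\right)^{3}$
$H = 4036$ ($H = 1 + \frac{\left(16192 + \left(7 + 3 \left(-41\right)\right)\right) - 3971}{3} = 1 + \frac{\left(16192 + \left(7 - 123\right)\right) - 3971}{3} = 1 + \frac{\left(16192 - 116\right) - 3971}{3} = 1 + \frac{16076 - 3971}{3} = 1 + \frac{1}{3} \cdot 12105 = 1 + 4035 = 4036$)
$\left(-47834 + p{\left(B,-128 \right)}\right) \left(49536 + H\right) = \left(-47834 - 9 \left(2 - 128\right)^{3}\right) \left(49536 + 4036\right) = \left(-47834 - 9 \left(-126\right)^{3}\right) 53572 = \left(-47834 - -18003384\right) 53572 = \left(-47834 + 18003384\right) 53572 = 17955550 \cdot 53572 = 961914724600$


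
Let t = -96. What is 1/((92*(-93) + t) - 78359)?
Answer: -1/87011 ≈ -1.1493e-5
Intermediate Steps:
1/((92*(-93) + t) - 78359) = 1/((92*(-93) - 96) - 78359) = 1/((-8556 - 96) - 78359) = 1/(-8652 - 78359) = 1/(-87011) = -1/87011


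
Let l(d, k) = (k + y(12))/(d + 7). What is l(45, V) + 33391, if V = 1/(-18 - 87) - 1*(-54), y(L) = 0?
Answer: 182320529/5460 ≈ 33392.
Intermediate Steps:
V = 5669/105 (V = 1/(-105) + 54 = -1/105 + 54 = 5669/105 ≈ 53.990)
l(d, k) = k/(7 + d) (l(d, k) = (k + 0)/(d + 7) = k/(7 + d))
l(45, V) + 33391 = 5669/(105*(7 + 45)) + 33391 = (5669/105)/52 + 33391 = (5669/105)*(1/52) + 33391 = 5669/5460 + 33391 = 182320529/5460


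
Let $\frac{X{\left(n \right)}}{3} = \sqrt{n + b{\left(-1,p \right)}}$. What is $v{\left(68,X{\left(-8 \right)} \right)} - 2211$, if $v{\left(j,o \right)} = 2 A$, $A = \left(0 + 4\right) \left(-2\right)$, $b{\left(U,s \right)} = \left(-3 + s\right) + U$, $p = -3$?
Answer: $-2227$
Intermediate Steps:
$b{\left(U,s \right)} = -3 + U + s$
$A = -8$ ($A = 4 \left(-2\right) = -8$)
$X{\left(n \right)} = 3 \sqrt{-7 + n}$ ($X{\left(n \right)} = 3 \sqrt{n - 7} = 3 \sqrt{-7 + n}$)
$v{\left(j,o \right)} = -16$ ($v{\left(j,o \right)} = 2 \left(-8\right) = -16$)
$v{\left(68,X{\left(-8 \right)} \right)} - 2211 = -16 - 2211 = -2227$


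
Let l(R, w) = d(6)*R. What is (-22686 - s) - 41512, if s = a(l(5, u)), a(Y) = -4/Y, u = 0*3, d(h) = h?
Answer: -962968/15 ≈ -64198.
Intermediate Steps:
u = 0
l(R, w) = 6*R
s = -2/15 (s = -4/(6*5) = -4/30 = -4*1/30 = -2/15 ≈ -0.13333)
(-22686 - s) - 41512 = (-22686 - 1*(-2/15)) - 41512 = (-22686 + 2/15) - 41512 = -340288/15 - 41512 = -962968/15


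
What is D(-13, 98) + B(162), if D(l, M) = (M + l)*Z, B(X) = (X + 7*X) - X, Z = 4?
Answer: 1474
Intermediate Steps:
B(X) = 7*X (B(X) = 8*X - X = 7*X)
D(l, M) = 4*M + 4*l (D(l, M) = (M + l)*4 = 4*M + 4*l)
D(-13, 98) + B(162) = (4*98 + 4*(-13)) + 7*162 = (392 - 52) + 1134 = 340 + 1134 = 1474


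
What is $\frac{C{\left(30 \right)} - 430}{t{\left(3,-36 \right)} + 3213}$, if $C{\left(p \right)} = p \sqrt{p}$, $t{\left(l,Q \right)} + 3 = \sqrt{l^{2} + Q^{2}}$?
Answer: $- \frac{92020}{686853} - \frac{10 \sqrt{174}}{228951} + \frac{86 \sqrt{145}}{686853} + \frac{2140 \sqrt{30}}{228951} \approx -0.081846$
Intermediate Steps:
$t{\left(l,Q \right)} = -3 + \sqrt{Q^{2} + l^{2}}$ ($t{\left(l,Q \right)} = -3 + \sqrt{l^{2} + Q^{2}} = -3 + \sqrt{Q^{2} + l^{2}}$)
$C{\left(p \right)} = p^{\frac{3}{2}}$
$\frac{C{\left(30 \right)} - 430}{t{\left(3,-36 \right)} + 3213} = \frac{30^{\frac{3}{2}} - 430}{\left(-3 + \sqrt{\left(-36\right)^{2} + 3^{2}}\right) + 3213} = \frac{30 \sqrt{30} - 430}{\left(-3 + \sqrt{1296 + 9}\right) + 3213} = \frac{-430 + 30 \sqrt{30}}{\left(-3 + \sqrt{1305}\right) + 3213} = \frac{-430 + 30 \sqrt{30}}{\left(-3 + 3 \sqrt{145}\right) + 3213} = \frac{-430 + 30 \sqrt{30}}{3210 + 3 \sqrt{145}}$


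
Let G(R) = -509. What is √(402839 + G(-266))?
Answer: √402330 ≈ 634.29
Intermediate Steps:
√(402839 + G(-266)) = √(402839 - 509) = √402330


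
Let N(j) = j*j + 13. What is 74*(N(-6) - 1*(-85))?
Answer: 9916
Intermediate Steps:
N(j) = 13 + j**2 (N(j) = j**2 + 13 = 13 + j**2)
74*(N(-6) - 1*(-85)) = 74*((13 + (-6)**2) - 1*(-85)) = 74*((13 + 36) + 85) = 74*(49 + 85) = 74*134 = 9916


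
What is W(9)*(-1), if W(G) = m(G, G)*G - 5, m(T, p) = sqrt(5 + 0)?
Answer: 5 - 9*sqrt(5) ≈ -15.125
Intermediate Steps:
m(T, p) = sqrt(5)
W(G) = -5 + G*sqrt(5) (W(G) = sqrt(5)*G - 5 = G*sqrt(5) - 5 = -5 + G*sqrt(5))
W(9)*(-1) = (-5 + 9*sqrt(5))*(-1) = 5 - 9*sqrt(5)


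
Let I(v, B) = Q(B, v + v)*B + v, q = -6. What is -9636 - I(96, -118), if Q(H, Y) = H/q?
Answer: -22234/3 ≈ -7411.3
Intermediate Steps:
Q(H, Y) = -H/6 (Q(H, Y) = H/(-6) = -H/6)
I(v, B) = v - B²/6 (I(v, B) = (-B/6)*B + v = -B²/6 + v = v - B²/6)
-9636 - I(96, -118) = -9636 - (96 - ⅙*(-118)²) = -9636 - (96 - ⅙*13924) = -9636 - (96 - 6962/3) = -9636 - 1*(-6674/3) = -9636 + 6674/3 = -22234/3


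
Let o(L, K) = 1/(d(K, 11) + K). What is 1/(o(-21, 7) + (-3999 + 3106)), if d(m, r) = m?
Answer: -14/12501 ≈ -0.0011199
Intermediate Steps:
o(L, K) = 1/(2*K) (o(L, K) = 1/(K + K) = 1/(2*K))
1/(o(-21, 7) + (-3999 + 3106)) = 1/((½)/7 + (-3999 + 3106)) = 1/((½)*(⅐) - 893) = 1/(1/14 - 893) = 1/(-12501/14) = -14/12501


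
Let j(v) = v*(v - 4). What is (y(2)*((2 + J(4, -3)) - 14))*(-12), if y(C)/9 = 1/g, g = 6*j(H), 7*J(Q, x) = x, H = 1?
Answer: -522/7 ≈ -74.571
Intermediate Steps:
J(Q, x) = x/7
j(v) = v*(-4 + v)
g = -18 (g = 6*(1*(-4 + 1)) = 6*(1*(-3)) = 6*(-3) = -18)
y(C) = -1/2 (y(C) = 9/(-18) = 9*(-1/18) = -1/2)
(y(2)*((2 + J(4, -3)) - 14))*(-12) = -((2 + (1/7)*(-3)) - 14)/2*(-12) = -((2 - 3/7) - 14)/2*(-12) = -(11/7 - 14)/2*(-12) = -1/2*(-87/7)*(-12) = (87/14)*(-12) = -522/7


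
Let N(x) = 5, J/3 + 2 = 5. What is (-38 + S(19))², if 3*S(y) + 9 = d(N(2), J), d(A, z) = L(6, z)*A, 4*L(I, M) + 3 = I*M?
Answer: 6241/16 ≈ 390.06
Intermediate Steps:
J = 9 (J = -6 + 3*5 = -6 + 15 = 9)
L(I, M) = -¾ + I*M/4 (L(I, M) = -¾ + (I*M)/4 = -¾ + I*M/4)
d(A, z) = A*(-¾ + 3*z/2) (d(A, z) = (-¾ + (¼)*6*z)*A = (-¾ + 3*z/2)*A = A*(-¾ + 3*z/2))
S(y) = 73/4 (S(y) = -3 + ((¾)*5*(-1 + 2*9))/3 = -3 + ((¾)*5*(-1 + 18))/3 = -3 + ((¾)*5*17)/3 = -3 + (⅓)*(255/4) = -3 + 85/4 = 73/4)
(-38 + S(19))² = (-38 + 73/4)² = (-79/4)² = 6241/16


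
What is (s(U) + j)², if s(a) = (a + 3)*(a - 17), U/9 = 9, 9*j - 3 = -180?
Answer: 258212761/9 ≈ 2.8690e+7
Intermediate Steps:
j = -59/3 (j = ⅓ + (⅑)*(-180) = ⅓ - 20 = -59/3 ≈ -19.667)
U = 81 (U = 9*9 = 81)
s(a) = (-17 + a)*(3 + a) (s(a) = (3 + a)*(-17 + a) = (-17 + a)*(3 + a))
(s(U) + j)² = ((-51 + 81² - 14*81) - 59/3)² = ((-51 + 6561 - 1134) - 59/3)² = (5376 - 59/3)² = (16069/3)² = 258212761/9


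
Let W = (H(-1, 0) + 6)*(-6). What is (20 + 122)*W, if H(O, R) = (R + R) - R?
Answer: -5112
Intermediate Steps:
H(O, R) = R (H(O, R) = 2*R - R = R)
W = -36 (W = (0 + 6)*(-6) = 6*(-6) = -36)
(20 + 122)*W = (20 + 122)*(-36) = 142*(-36) = -5112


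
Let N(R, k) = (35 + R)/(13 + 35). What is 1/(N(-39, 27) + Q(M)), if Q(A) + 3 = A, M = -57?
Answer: -12/721 ≈ -0.016644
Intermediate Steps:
Q(A) = -3 + A
N(R, k) = 35/48 + R/48 (N(R, k) = (35 + R)/48 = (35 + R)*(1/48) = 35/48 + R/48)
1/(N(-39, 27) + Q(M)) = 1/((35/48 + (1/48)*(-39)) + (-3 - 57)) = 1/((35/48 - 13/16) - 60) = 1/(-1/12 - 60) = 1/(-721/12) = -12/721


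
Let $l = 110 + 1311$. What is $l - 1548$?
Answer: $-127$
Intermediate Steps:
$l = 1421$
$l - 1548 = 1421 - 1548 = -127$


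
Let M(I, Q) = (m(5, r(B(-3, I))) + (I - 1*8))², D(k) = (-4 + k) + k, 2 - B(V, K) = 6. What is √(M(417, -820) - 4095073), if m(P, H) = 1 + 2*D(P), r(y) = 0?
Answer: 3*I*√435221 ≈ 1979.1*I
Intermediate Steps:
B(V, K) = -4 (B(V, K) = 2 - 1*6 = 2 - 6 = -4)
D(k) = -4 + 2*k
m(P, H) = -7 + 4*P (m(P, H) = 1 + 2*(-4 + 2*P) = 1 + (-8 + 4*P) = -7 + 4*P)
M(I, Q) = (5 + I)² (M(I, Q) = ((-7 + 4*5) + (I - 1*8))² = ((-7 + 20) + (I - 8))² = (13 + (-8 + I))² = (5 + I)²)
√(M(417, -820) - 4095073) = √((5 + 417)² - 4095073) = √(422² - 4095073) = √(178084 - 4095073) = √(-3916989) = 3*I*√435221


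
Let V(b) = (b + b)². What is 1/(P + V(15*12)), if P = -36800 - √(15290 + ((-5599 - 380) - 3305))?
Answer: 46400/4305916997 + √6006/8611833994 ≈ 1.0785e-5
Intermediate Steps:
V(b) = 4*b² (V(b) = (2*b)² = 4*b²)
P = -36800 - √6006 (P = -36800 - √(15290 + (-5979 - 3305)) = -36800 - √(15290 - 9284) = -36800 - √6006 ≈ -36878.)
1/(P + V(15*12)) = 1/((-36800 - √6006) + 4*(15*12)²) = 1/((-36800 - √6006) + 4*180²) = 1/((-36800 - √6006) + 4*32400) = 1/((-36800 - √6006) + 129600) = 1/(92800 - √6006)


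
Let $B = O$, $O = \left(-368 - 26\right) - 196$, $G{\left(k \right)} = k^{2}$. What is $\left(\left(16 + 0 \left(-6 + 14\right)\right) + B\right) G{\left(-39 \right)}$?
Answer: $-873054$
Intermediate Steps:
$O = -590$ ($O = -394 - 196 = -590$)
$B = -590$
$\left(\left(16 + 0 \left(-6 + 14\right)\right) + B\right) G{\left(-39 \right)} = \left(\left(16 + 0 \left(-6 + 14\right)\right) - 590\right) \left(-39\right)^{2} = \left(\left(16 + 0 \cdot 8\right) - 590\right) 1521 = \left(\left(16 + 0\right) - 590\right) 1521 = \left(16 - 590\right) 1521 = \left(-574\right) 1521 = -873054$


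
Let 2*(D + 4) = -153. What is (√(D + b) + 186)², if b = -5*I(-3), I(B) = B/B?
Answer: 69021/2 + 558*I*√38 ≈ 34511.0 + 3439.7*I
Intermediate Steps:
I(B) = 1
D = -161/2 (D = -4 + (½)*(-153) = -4 - 153/2 = -161/2 ≈ -80.500)
b = -5 (b = -5*1 = -5)
(√(D + b) + 186)² = (√(-161/2 - 5) + 186)² = (√(-171/2) + 186)² = (3*I*√38/2 + 186)² = (186 + 3*I*√38/2)²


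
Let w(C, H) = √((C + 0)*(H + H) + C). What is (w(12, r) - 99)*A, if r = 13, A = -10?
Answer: 810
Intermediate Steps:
w(C, H) = √(C + 2*C*H) (w(C, H) = √(C*(2*H) + C) = √(2*C*H + C) = √(C + 2*C*H))
(w(12, r) - 99)*A = (√(12*(1 + 2*13)) - 99)*(-10) = (√(12*(1 + 26)) - 99)*(-10) = (√(12*27) - 99)*(-10) = (√324 - 99)*(-10) = (18 - 99)*(-10) = -81*(-10) = 810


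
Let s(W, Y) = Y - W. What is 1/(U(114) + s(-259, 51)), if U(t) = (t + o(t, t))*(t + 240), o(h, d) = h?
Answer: 1/81022 ≈ 1.2342e-5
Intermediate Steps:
U(t) = 2*t*(240 + t) (U(t) = (t + t)*(t + 240) = (2*t)*(240 + t) = 2*t*(240 + t))
1/(U(114) + s(-259, 51)) = 1/(2*114*(240 + 114) + (51 - 1*(-259))) = 1/(2*114*354 + (51 + 259)) = 1/(80712 + 310) = 1/81022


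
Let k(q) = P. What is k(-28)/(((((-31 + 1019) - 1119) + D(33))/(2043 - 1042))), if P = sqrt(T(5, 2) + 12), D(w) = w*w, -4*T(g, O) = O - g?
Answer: 1001*sqrt(51)/1916 ≈ 3.7310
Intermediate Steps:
T(g, O) = -O/4 + g/4 (T(g, O) = -(O - g)/4 = -O/4 + g/4)
D(w) = w**2
P = sqrt(51)/2 (P = sqrt((-1/4*2 + (1/4)*5) + 12) = sqrt((-1/2 + 5/4) + 12) = sqrt(3/4 + 12) = sqrt(51/4) = sqrt(51)/2 ≈ 3.5707)
k(q) = sqrt(51)/2
k(-28)/(((((-31 + 1019) - 1119) + D(33))/(2043 - 1042))) = (sqrt(51)/2)/(((((-31 + 1019) - 1119) + 33**2)/(2043 - 1042))) = (sqrt(51)/2)/((((988 - 1119) + 1089)/1001)) = (sqrt(51)/2)/(((-131 + 1089)*(1/1001))) = (sqrt(51)/2)/((958*(1/1001))) = (sqrt(51)/2)/(958/1001) = (sqrt(51)/2)*(1001/958) = 1001*sqrt(51)/1916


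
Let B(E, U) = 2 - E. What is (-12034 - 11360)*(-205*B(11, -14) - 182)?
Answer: -38904222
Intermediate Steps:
(-12034 - 11360)*(-205*B(11, -14) - 182) = (-12034 - 11360)*(-205*(2 - 1*11) - 182) = -23394*(-205*(2 - 11) - 182) = -23394*(-205*(-9) - 182) = -23394*(1845 - 182) = -23394*1663 = -38904222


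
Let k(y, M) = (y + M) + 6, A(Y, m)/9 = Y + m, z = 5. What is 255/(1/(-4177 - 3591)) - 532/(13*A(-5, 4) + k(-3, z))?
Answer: -215911028/109 ≈ -1.9808e+6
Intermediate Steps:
A(Y, m) = 9*Y + 9*m (A(Y, m) = 9*(Y + m) = 9*Y + 9*m)
k(y, M) = 6 + M + y (k(y, M) = (M + y) + 6 = 6 + M + y)
255/(1/(-4177 - 3591)) - 532/(13*A(-5, 4) + k(-3, z)) = 255/(1/(-4177 - 3591)) - 532/(13*(9*(-5) + 9*4) + (6 + 5 - 3)) = 255/(1/(-7768)) - 532/(13*(-45 + 36) + 8) = 255/(-1/7768) - 532/(13*(-9) + 8) = 255*(-7768) - 532/(-117 + 8) = -1980840 - 532/(-109) = -1980840 - 532*(-1/109) = -1980840 + 532/109 = -215911028/109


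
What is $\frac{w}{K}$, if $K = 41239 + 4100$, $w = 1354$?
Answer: $\frac{1354}{45339} \approx 0.029864$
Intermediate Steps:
$K = 45339$
$\frac{w}{K} = \frac{1354}{45339}$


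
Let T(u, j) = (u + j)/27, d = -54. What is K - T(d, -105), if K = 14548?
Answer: 130985/9 ≈ 14554.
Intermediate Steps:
T(u, j) = j/27 + u/27 (T(u, j) = (j + u)*(1/27) = j/27 + u/27)
K - T(d, -105) = 14548 - ((1/27)*(-105) + (1/27)*(-54)) = 14548 - (-35/9 - 2) = 14548 - 1*(-53/9) = 14548 + 53/9 = 130985/9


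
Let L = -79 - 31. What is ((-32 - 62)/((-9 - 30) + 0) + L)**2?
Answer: 17606416/1521 ≈ 11576.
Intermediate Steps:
L = -110
((-32 - 62)/((-9 - 30) + 0) + L)**2 = ((-32 - 62)/((-9 - 30) + 0) - 110)**2 = (-94/(-39 + 0) - 110)**2 = (-94/(-39) - 110)**2 = (-94*(-1/39) - 110)**2 = (94/39 - 110)**2 = (-4196/39)**2 = 17606416/1521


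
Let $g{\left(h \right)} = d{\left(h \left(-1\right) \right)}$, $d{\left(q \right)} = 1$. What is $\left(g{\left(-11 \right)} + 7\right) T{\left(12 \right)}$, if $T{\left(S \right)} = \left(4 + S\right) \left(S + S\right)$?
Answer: $3072$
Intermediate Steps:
$g{\left(h \right)} = 1$
$T{\left(S \right)} = 2 S \left(4 + S\right)$ ($T{\left(S \right)} = \left(4 + S\right) 2 S = 2 S \left(4 + S\right)$)
$\left(g{\left(-11 \right)} + 7\right) T{\left(12 \right)} = \left(1 + 7\right) 2 \cdot 12 \left(4 + 12\right) = 8 \cdot 2 \cdot 12 \cdot 16 = 8 \cdot 384 = 3072$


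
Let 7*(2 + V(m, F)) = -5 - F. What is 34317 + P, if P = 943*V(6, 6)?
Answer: 216644/7 ≈ 30949.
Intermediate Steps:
V(m, F) = -19/7 - F/7 (V(m, F) = -2 + (-5 - F)/7 = -2 + (-5/7 - F/7) = -19/7 - F/7)
P = -23575/7 (P = 943*(-19/7 - ⅐*6) = 943*(-19/7 - 6/7) = 943*(-25/7) = -23575/7 ≈ -3367.9)
34317 + P = 34317 - 23575/7 = 216644/7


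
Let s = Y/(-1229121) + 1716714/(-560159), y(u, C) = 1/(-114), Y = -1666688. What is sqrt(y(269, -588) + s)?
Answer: I*sqrt(130624269348766949437534122)/8721040409694 ≈ 1.3105*I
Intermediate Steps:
y(u, C) = -1/114
s = -1176438945002/688503190239 (s = -1666688/(-1229121) + 1716714/(-560159) = -1666688*(-1/1229121) + 1716714*(-1/560159) = 1666688/1229121 - 1716714/560159 = -1176438945002/688503190239 ≈ -1.7087)
sqrt(y(269, -588) + s) = sqrt(-1/114 - 1176438945002/688503190239) = sqrt(-44934180973489/26163121229082) = I*sqrt(130624269348766949437534122)/8721040409694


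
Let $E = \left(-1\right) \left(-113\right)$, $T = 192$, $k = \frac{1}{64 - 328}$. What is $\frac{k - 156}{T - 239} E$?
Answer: $\frac{4653905}{12408} \approx 375.07$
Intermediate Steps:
$k = - \frac{1}{264}$ ($k = \frac{1}{-264} = - \frac{1}{264} \approx -0.0037879$)
$E = 113$
$\frac{k - 156}{T - 239} E = \frac{- \frac{1}{264} - 156}{192 - 239} \cdot 113 = - \frac{41185}{264 \left(-47\right)} 113 = \left(- \frac{41185}{264}\right) \left(- \frac{1}{47}\right) 113 = \frac{41185}{12408} \cdot 113 = \frac{4653905}{12408}$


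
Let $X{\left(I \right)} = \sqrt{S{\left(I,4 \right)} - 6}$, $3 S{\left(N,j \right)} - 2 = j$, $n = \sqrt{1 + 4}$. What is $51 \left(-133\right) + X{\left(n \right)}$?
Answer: $-6783 + 2 i \approx -6783.0 + 2.0 i$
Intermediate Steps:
$n = \sqrt{5} \approx 2.2361$
$S{\left(N,j \right)} = \frac{2}{3} + \frac{j}{3}$
$X{\left(I \right)} = 2 i$ ($X{\left(I \right)} = \sqrt{\left(\frac{2}{3} + \frac{1}{3} \cdot 4\right) - 6} = \sqrt{\left(\frac{2}{3} + \frac{4}{3}\right) - 6} = \sqrt{2 - 6} = \sqrt{-4} = 2 i$)
$51 \left(-133\right) + X{\left(n \right)} = 51 \left(-133\right) + 2 i = -6783 + 2 i$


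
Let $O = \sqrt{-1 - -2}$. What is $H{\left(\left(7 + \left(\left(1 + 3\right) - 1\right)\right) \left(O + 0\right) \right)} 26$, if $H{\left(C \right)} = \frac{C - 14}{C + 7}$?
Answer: $- \frac{104}{17} \approx -6.1176$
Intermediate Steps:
$O = 1$ ($O = \sqrt{-1 + 2} = \sqrt{1} = 1$)
$H{\left(C \right)} = \frac{-14 + C}{7 + C}$
$H{\left(\left(7 + \left(\left(1 + 3\right) - 1\right)\right) \left(O + 0\right) \right)} 26 = \frac{-14 + \left(7 + \left(\left(1 + 3\right) - 1\right)\right) \left(1 + 0\right)}{7 + \left(7 + \left(\left(1 + 3\right) - 1\right)\right) \left(1 + 0\right)} 26 = \frac{-14 + \left(7 + \left(4 - 1\right)\right) 1}{7 + \left(7 + \left(4 - 1\right)\right) 1} \cdot 26 = \frac{-14 + \left(7 + 3\right) 1}{7 + \left(7 + 3\right) 1} \cdot 26 = \frac{-14 + 10 \cdot 1}{7 + 10 \cdot 1} \cdot 26 = \frac{-14 + 10}{7 + 10} \cdot 26 = \frac{1}{17} \left(-4\right) 26 = \left(- \frac{4}{17}\right) 26 = - \frac{104}{17}$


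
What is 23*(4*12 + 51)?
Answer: 2277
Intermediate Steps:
23*(4*12 + 51) = 23*(48 + 51) = 23*99 = 2277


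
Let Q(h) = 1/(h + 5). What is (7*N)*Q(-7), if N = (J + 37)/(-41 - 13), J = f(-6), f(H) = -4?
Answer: 77/36 ≈ 2.1389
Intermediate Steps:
J = -4
Q(h) = 1/(5 + h)
N = -11/18 (N = (-4 + 37)/(-41 - 13) = 33/(-54) = 33*(-1/54) = -11/18 ≈ -0.61111)
(7*N)*Q(-7) = (7*(-11/18))/(5 - 7) = -77/18/(-2) = -77/18*(-1/2) = 77/36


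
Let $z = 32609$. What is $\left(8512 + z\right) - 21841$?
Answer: $19280$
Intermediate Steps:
$\left(8512 + z\right) - 21841 = \left(8512 + 32609\right) - 21841 = 41121 - 21841 = 19280$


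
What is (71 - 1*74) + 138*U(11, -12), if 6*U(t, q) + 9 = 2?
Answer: -164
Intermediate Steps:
U(t, q) = -7/6 (U(t, q) = -3/2 + (⅙)*2 = -3/2 + ⅓ = -7/6)
(71 - 1*74) + 138*U(11, -12) = (71 - 1*74) + 138*(-7/6) = (71 - 74) - 161 = -3 - 161 = -164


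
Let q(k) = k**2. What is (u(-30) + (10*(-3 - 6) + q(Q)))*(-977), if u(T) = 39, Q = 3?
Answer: 41034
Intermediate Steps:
(u(-30) + (10*(-3 - 6) + q(Q)))*(-977) = (39 + (10*(-3 - 6) + 3**2))*(-977) = (39 + (10*(-9) + 9))*(-977) = (39 + (-90 + 9))*(-977) = (39 - 81)*(-977) = -42*(-977) = 41034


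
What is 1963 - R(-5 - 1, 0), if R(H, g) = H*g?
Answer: 1963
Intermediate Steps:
1963 - R(-5 - 1, 0) = 1963 - (-5 - 1)*0 = 1963 - (-6)*0 = 1963 - 1*0 = 1963 + 0 = 1963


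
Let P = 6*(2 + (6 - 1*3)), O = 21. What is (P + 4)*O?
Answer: 714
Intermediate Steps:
P = 30 (P = 6*(2 + (6 - 3)) = 6*(2 + 3) = 6*5 = 30)
(P + 4)*O = (30 + 4)*21 = 34*21 = 714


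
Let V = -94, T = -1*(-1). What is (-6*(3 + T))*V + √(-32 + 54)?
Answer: 2256 + √22 ≈ 2260.7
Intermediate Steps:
T = 1
(-6*(3 + T))*V + √(-32 + 54) = -6*(3 + 1)*(-94) + √(-32 + 54) = -6*4*(-94) + √22 = -24*(-94) + √22 = 2256 + √22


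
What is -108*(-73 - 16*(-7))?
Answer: -4212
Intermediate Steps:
-108*(-73 - 16*(-7)) = -108*(-73 + 112) = -108*39 = -4212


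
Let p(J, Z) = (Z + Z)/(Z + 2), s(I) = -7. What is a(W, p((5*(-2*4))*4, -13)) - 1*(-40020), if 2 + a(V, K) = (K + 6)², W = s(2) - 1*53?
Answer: 4850642/121 ≈ 40088.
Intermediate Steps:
p(J, Z) = 2*Z/(2 + Z) (p(J, Z) = (2*Z)/(2 + Z) = 2*Z/(2 + Z))
W = -60 (W = -7 - 1*53 = -7 - 53 = -60)
a(V, K) = -2 + (6 + K)² (a(V, K) = -2 + (K + 6)² = -2 + (6 + K)²)
a(W, p((5*(-2*4))*4, -13)) - 1*(-40020) = (-2 + (6 + 2*(-13)/(2 - 13))²) - 1*(-40020) = (-2 + (6 + 2*(-13)/(-11))²) + 40020 = (-2 + (6 + 2*(-13)*(-1/11))²) + 40020 = (-2 + (6 + 26/11)²) + 40020 = (-2 + (92/11)²) + 40020 = (-2 + 8464/121) + 40020 = 8222/121 + 40020 = 4850642/121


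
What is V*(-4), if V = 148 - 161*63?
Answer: 39980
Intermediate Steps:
V = -9995 (V = 148 - 10143 = -9995)
V*(-4) = -9995*(-4) = 39980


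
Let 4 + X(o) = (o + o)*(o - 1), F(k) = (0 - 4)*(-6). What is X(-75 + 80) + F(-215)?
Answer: 60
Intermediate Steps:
F(k) = 24 (F(k) = -4*(-6) = 24)
X(o) = -4 + 2*o*(-1 + o) (X(o) = -4 + (o + o)*(o - 1) = -4 + (2*o)*(-1 + o) = -4 + 2*o*(-1 + o))
X(-75 + 80) + F(-215) = (-4 - 2*(-75 + 80) + 2*(-75 + 80)**2) + 24 = (-4 - 2*5 + 2*5**2) + 24 = (-4 - 10 + 2*25) + 24 = (-4 - 10 + 50) + 24 = 36 + 24 = 60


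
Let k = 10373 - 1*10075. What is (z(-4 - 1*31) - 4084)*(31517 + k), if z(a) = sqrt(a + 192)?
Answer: -129932460 + 31815*sqrt(157) ≈ -1.2953e+8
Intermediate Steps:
k = 298 (k = 10373 - 10075 = 298)
z(a) = sqrt(192 + a)
(z(-4 - 1*31) - 4084)*(31517 + k) = (sqrt(192 + (-4 - 1*31)) - 4084)*(31517 + 298) = (sqrt(192 + (-4 - 31)) - 4084)*31815 = (sqrt(192 - 35) - 4084)*31815 = (sqrt(157) - 4084)*31815 = (-4084 + sqrt(157))*31815 = -129932460 + 31815*sqrt(157)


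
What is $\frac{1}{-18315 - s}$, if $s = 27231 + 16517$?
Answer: $- \frac{1}{62063} \approx -1.6113 \cdot 10^{-5}$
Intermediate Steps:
$s = 43748$
$\frac{1}{-18315 - s} = \frac{1}{-18315 - 43748} = \frac{1}{-62063} = - \frac{1}{62063}$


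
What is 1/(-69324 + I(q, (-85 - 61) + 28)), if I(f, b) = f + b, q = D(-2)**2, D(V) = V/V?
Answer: -1/69441 ≈ -1.4401e-5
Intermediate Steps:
D(V) = 1
q = 1 (q = 1**2 = 1)
I(f, b) = b + f
1/(-69324 + I(q, (-85 - 61) + 28)) = 1/(-69324 + (((-85 - 61) + 28) + 1)) = 1/(-69324 + ((-146 + 28) + 1)) = 1/(-69324 + (-118 + 1)) = 1/(-69324 - 117) = 1/(-69441) = -1/69441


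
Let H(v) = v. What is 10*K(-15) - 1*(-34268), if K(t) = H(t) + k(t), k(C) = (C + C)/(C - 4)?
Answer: 648542/19 ≈ 34134.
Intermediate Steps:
k(C) = 2*C/(-4 + C) (k(C) = (2*C)/(-4 + C) = 2*C/(-4 + C))
K(t) = t + 2*t/(-4 + t)
10*K(-15) - 1*(-34268) = 10*(-15*(-2 - 15)/(-4 - 15)) - 1*(-34268) = 10*(-15*(-17)/(-19)) + 34268 = 10*(-15*(-1/19)*(-17)) + 34268 = 10*(-255/19) + 34268 = -2550/19 + 34268 = 648542/19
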